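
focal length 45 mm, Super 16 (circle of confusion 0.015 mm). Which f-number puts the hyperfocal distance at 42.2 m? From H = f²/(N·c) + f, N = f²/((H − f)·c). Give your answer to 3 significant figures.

f/3.20

Rearrange H = f²/(N·c) + f for N: N = f² / ((H − f)·c).
N = 45² / ((42200 − 45) × 0.015) = 2025 / 632.3 ≈ 3.20.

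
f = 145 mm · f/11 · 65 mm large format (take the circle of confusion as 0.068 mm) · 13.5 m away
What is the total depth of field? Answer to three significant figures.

Hyperfocal distance H = f²/(N·c) + f = 145²/(11 × 0.068) + 145 = 21025/0.748 + 145 ≈ 28253.3 mm ≈ 28.25 m.
Near limit Dn = s·(H − f)/(H + s − 2f) = 13500 × (28253.3 − 145) / (28253.3 + 13500 − 2 × 145) = 13500 × 28108.3 / 41463.3 ≈ 9152 mm.
Far limit Df = s·(H − f)/(H − s) = 13500 × (28253.3 − 145) / (28253.3 − 13500) = 13500 × 28108.3 / 14753.3 ≈ 25720 mm.
Depth of field = Df − Dn = 25720 − 9152 ≈ 16568 mm ≈ 16.6 m.

16.6 m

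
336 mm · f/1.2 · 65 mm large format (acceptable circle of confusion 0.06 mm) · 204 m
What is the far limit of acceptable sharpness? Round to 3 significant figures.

234 m

Hyperfocal distance H = f²/(N·c) + f = 336²/(1.2 × 0.06) + 336 = 112896/0.072 + 336 ≈ 1568336.0 mm ≈ 1568 m.
Far limit Df = s·(H − f)/(H − s) = 204000 × (1568336.0 − 336) / (1568336.0 − 204000) = 204000 × 1568000.0 / 1364336.0 ≈ 234453 mm ≈ 234 m.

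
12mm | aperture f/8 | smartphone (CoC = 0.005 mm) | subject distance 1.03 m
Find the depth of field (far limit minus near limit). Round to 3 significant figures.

0.633 m

Hyperfocal distance H = f²/(N·c) + f = 12²/(8 × 0.005) + 12 = 144/0.04 + 12 ≈ 3612.0 mm ≈ 3.612 m.
Near limit Dn = s·(H − f)/(H + s − 2f) = 1030 × (3612.0 − 12) / (3612.0 + 1030 − 2 × 12) = 1030 × 3600.0 / 4618.0 ≈ 802.94 mm.
Far limit Df = s·(H − f)/(H − s) = 1030 × (3612.0 − 12) / (3612.0 − 1030) = 1030 × 3600.0 / 2582.0 ≈ 1436.10 mm.
Depth of field = Df − Dn = 1436.10 − 802.94 ≈ 633.16 mm ≈ 0.633 m.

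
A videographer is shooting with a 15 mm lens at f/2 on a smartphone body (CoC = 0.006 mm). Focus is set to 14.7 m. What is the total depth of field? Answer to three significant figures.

Hyperfocal distance H = f²/(N·c) + f = 15²/(2 × 0.006) + 15 = 225/0.012 + 15 ≈ 18765.0 mm ≈ 18.77 m.
Near limit Dn = s·(H − f)/(H + s − 2f) = 14700 × (18765.0 − 15) / (18765.0 + 14700 − 2 × 15) = 14700 × 18750.0 / 33435.0 ≈ 8244 mm.
Far limit Df = s·(H − f)/(H − s) = 14700 × (18765.0 − 15) / (18765.0 − 14700) = 14700 × 18750.0 / 4065.0 ≈ 67804 mm.
Depth of field = Df − Dn = 67804 − 8244 ≈ 59560 mm ≈ 59.6 m.

59.6 m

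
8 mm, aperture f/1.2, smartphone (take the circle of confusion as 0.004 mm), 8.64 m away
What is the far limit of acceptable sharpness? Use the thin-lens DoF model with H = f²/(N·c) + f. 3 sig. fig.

24.5 m

Hyperfocal distance H = f²/(N·c) + f = 8²/(1.2 × 0.004) + 8 = 64/0.0048 + 8 ≈ 13341.3 mm ≈ 13.34 m.
Far limit Df = s·(H − f)/(H − s) = 8640 × (13341.3 − 8) / (13341.3 − 8640) = 8640 × 13333.3 / 4701.3 ≈ 24504 mm ≈ 24.5 m.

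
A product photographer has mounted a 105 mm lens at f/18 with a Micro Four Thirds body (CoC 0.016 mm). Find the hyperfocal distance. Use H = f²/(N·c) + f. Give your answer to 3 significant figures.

Hyperfocal distance H = f²/(N·c) + f = 105²/(18 × 0.016) + 105 = 11025/0.288 + 105 ≈ 38386.2 mm ≈ 38.4 m.

38.4 m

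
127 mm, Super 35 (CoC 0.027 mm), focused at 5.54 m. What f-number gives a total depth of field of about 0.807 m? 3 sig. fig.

f/8

Write h = H − f = f²/(N·c). The thin-lens limits are Dn = s·h/(h + (s−f)) and Df = s·h/(h − (s−f)), so DoF = Df − Dn = 2·s·(s−f)·h / (h² − (s−f)²).
That is a quadratic in h: DoF·h² − 2·s·(s−f)·h − DoF·(s−f)² = 0 ⇒ h = (s−f)·(s + √(s² + DoF²)) / DoF = 5413 × (5540 + √(5540² + 807²)) / 807 = 5413 × (5540 + 5598.47) / 807 ≈ 74712 mm.
Then N = f²/(c·h) = 127² / (0.027 × 74712) = 16129 / 2017.2 ≈ 8.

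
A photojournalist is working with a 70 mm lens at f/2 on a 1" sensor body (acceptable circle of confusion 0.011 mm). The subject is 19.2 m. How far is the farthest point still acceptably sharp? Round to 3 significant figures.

Hyperfocal distance H = f²/(N·c) + f = 70²/(2 × 0.011) + 70 = 4900/0.022 + 70 ≈ 222797.3 mm ≈ 222.8 m.
Far limit Df = s·(H − f)/(H − s) = 19200 × (222797.3 − 70) / (222797.3 − 19200) = 19200 × 222727.3 / 203597.3 ≈ 21004 mm ≈ 21.0 m.

21.0 m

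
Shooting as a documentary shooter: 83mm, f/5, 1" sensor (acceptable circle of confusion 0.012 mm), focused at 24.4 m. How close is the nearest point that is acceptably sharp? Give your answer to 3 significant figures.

Hyperfocal distance H = f²/(N·c) + f = 83²/(5 × 0.012) + 83 = 6889/0.06 + 83 ≈ 114899.7 mm ≈ 114.9 m.
Near limit Dn = s·(H − f)/(H + s − 2f) = 24400 × (114899.7 − 83) / (114899.7 + 24400 − 2 × 83) = 24400 × 114816.7 / 139133.7 ≈ 20136 mm ≈ 20.1 m.

20.1 m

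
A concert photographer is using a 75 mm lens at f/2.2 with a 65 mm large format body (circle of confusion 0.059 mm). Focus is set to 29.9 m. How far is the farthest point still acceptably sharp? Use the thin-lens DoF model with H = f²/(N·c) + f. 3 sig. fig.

Hyperfocal distance H = f²/(N·c) + f = 75²/(2.2 × 0.059) + 75 = 5625/0.1298 + 75 ≈ 43410.9 mm ≈ 43.41 m.
Far limit Df = s·(H − f)/(H − s) = 29900 × (43410.9 − 75) / (43410.9 − 29900) = 29900 × 43335.9 / 13510.9 ≈ 95904 mm ≈ 95.9 m.

95.9 m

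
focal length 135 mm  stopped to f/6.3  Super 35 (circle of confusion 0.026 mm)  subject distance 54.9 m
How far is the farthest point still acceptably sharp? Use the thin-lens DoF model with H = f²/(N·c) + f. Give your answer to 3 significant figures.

Hyperfocal distance H = f²/(N·c) + f = 135²/(6.3 × 0.026) + 135 = 18225/0.1638 + 135 ≈ 111398.7 mm ≈ 111.4 m.
Far limit Df = s·(H − f)/(H − s) = 54900 × (111398.7 − 135) / (111398.7 − 54900) = 54900 × 111263.7 / 56498.7 ≈ 108115 mm ≈ 108 m.

108 m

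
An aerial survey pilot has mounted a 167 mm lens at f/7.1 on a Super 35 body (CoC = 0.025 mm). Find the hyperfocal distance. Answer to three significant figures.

157 m

Hyperfocal distance H = f²/(N·c) + f = 167²/(7.1 × 0.025) + 167 = 27889/0.1775 + 167 ≈ 157288.1 mm ≈ 157 m.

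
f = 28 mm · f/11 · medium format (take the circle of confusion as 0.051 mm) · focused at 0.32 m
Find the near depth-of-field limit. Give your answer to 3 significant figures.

Hyperfocal distance H = f²/(N·c) + f = 28²/(11 × 0.051) + 28 = 784/0.561 + 28 ≈ 1425.5 mm ≈ 1.426 m.
Near limit Dn = s·(H − f)/(H + s − 2f) = 320 × (1425.5 − 28) / (1425.5 + 320 − 2 × 28) = 320 × 1397.5 / 1689.5 ≈ 264.69 mm.

265 mm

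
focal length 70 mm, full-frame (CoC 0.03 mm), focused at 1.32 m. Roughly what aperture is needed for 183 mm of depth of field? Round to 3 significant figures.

f/9.01

Write h = H − f = f²/(N·c). The thin-lens limits are Dn = s·h/(h + (s−f)) and Df = s·h/(h − (s−f)), so DoF = Df − Dn = 2·s·(s−f)·h / (h² − (s−f)²).
That is a quadratic in h: DoF·h² − 2·s·(s−f)·h − DoF·(s−f)² = 0 ⇒ h = (s−f)·(s + √(s² + DoF²)) / DoF = 1250 × (1320 + √(1320² + 183²)) / 183 = 1250 × (1320 + 1332.62) / 183 ≈ 18119 mm.
Then N = f²/(c·h) = 70² / (0.03 × 18119) = 4900 / 543.57 ≈ 9.01.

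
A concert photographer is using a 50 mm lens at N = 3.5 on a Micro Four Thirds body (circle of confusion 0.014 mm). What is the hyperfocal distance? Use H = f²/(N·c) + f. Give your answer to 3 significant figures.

51.1 m

Hyperfocal distance H = f²/(N·c) + f = 50²/(3.5 × 0.014) + 50 = 2500/0.049 + 50 ≈ 51070.4 mm ≈ 51.1 m.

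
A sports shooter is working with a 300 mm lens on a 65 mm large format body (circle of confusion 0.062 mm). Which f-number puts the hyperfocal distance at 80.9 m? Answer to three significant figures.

Rearrange H = f²/(N·c) + f for N: N = f² / ((H − f)·c).
N = 300² / ((80900 − 300) × 0.062) = 90000 / 4997 ≈ 18.

f/18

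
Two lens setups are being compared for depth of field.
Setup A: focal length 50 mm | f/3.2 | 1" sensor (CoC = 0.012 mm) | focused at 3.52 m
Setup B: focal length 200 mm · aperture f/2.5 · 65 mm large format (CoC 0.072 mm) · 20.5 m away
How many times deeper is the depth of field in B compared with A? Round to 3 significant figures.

Setup A: H = 50²/(3.2×0.012) + 50 ≈ 65154.2 mm; DoF = Df − Dn = 3718.18 − 3341.88 ≈ 376.30 mm.
Setup B: H = 200²/(2.5×0.072) + 200 ≈ 222422.2 mm; DoF = Df − Dn = 22560.9 − 18784.1 ≈ 3776.8 mm.
Ratio = 3776.8 / 376.30 ≈ 10.0.

10.0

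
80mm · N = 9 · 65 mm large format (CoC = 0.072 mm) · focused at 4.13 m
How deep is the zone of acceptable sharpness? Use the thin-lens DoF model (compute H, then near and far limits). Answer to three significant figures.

4.07 m

Hyperfocal distance H = f²/(N·c) + f = 80²/(9 × 0.072) + 80 = 6400/0.648 + 80 ≈ 9956.5 mm ≈ 9.957 m.
Near limit Dn = s·(H − f)/(H + s − 2f) = 4130 × (9956.5 − 80) / (9956.5 + 4130 − 2 × 80) = 4130 × 9876.5 / 13926.5 ≈ 2928.9 mm.
Far limit Df = s·(H − f)/(H − s) = 4130 × (9956.5 − 80) / (9956.5 − 4130) = 4130 × 9876.5 / 5826.5 ≈ 7000.7 mm.
Depth of field = Df − Dn = 7000.7 − 2928.9 ≈ 4071.8 mm ≈ 4.07 m.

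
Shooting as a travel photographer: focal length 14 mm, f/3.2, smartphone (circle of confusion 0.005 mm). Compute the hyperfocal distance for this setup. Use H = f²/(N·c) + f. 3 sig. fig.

Hyperfocal distance H = f²/(N·c) + f = 14²/(3.2 × 0.005) + 14 = 196/0.016 + 14 ≈ 12264.0 mm ≈ 12.3 m.

12.3 m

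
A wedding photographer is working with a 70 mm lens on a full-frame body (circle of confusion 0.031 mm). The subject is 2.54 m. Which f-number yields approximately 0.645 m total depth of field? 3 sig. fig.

f/8

Write h = H − f = f²/(N·c). The thin-lens limits are Dn = s·h/(h + (s−f)) and Df = s·h/(h − (s−f)), so DoF = Df − Dn = 2·s·(s−f)·h / (h² − (s−f)²).
That is a quadratic in h: DoF·h² − 2·s·(s−f)·h − DoF·(s−f)² = 0 ⇒ h = (s−f)·(s + √(s² + DoF²)) / DoF = 2470 × (2540 + √(2540² + 645²)) / 645 = 2470 × (2540 + 2620.62) / 645 ≈ 19762 mm.
Then N = f²/(c·h) = 70² / (0.031 × 19762) = 4900 / 612.63 ≈ 8.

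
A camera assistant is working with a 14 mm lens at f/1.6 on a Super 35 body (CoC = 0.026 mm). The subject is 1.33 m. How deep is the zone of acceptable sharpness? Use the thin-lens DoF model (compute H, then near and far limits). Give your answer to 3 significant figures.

0.806 m

Hyperfocal distance H = f²/(N·c) + f = 14²/(1.6 × 0.026) + 14 = 196/0.0416 + 14 ≈ 4725.5 mm ≈ 4.726 m.
Near limit Dn = s·(H − f)/(H + s − 2f) = 1330 × (4725.5 − 14) / (4725.5 + 1330 − 2 × 14) = 1330 × 4711.5 / 6027.5 ≈ 1039.62 mm.
Far limit Df = s·(H − f)/(H − s) = 1330 × (4725.5 − 14) / (4725.5 − 1330) = 1330 × 4711.5 / 3395.5 ≈ 1845.46 mm.
Depth of field = Df − Dn = 1845.46 − 1039.62 ≈ 805.84 mm ≈ 0.806 m.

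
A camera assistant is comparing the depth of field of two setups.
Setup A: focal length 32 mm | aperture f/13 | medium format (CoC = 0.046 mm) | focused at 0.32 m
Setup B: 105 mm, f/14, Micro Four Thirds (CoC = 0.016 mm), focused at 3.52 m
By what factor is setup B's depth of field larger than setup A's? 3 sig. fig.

4.43

Setup A: H = 32²/(13×0.046) + 32 ≈ 1744.4 mm; DoF = Df − Dn = 384.70 − 273.93 ≈ 110.77 mm.
Setup B: H = 105²/(14×0.016) + 105 ≈ 49323.8 mm; DoF = Df − Dn = 3782.44 − 3291.61 ≈ 490.83 mm.
Ratio = 490.83 / 110.77 ≈ 4.43.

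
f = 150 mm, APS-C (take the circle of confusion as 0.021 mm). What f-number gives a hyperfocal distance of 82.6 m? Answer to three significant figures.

Rearrange H = f²/(N·c) + f for N: N = f² / ((H − f)·c).
N = 150² / ((82600 − 150) × 0.021) = 22500 / 1731 ≈ 13.

f/13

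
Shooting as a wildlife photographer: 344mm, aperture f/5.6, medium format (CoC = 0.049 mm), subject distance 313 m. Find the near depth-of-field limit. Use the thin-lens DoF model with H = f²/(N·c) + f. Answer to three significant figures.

181 m

Hyperfocal distance H = f²/(N·c) + f = 344²/(5.6 × 0.049) + 344 = 118336/0.2744 + 344 ≈ 431597.6 mm ≈ 431.6 m.
Near limit Dn = s·(H − f)/(H + s − 2f) = 313000 × (431597.6 − 344) / (431597.6 + 313000 − 2 × 344) = 313000 × 431253.6 / 743909.6 ≈ 181450 mm ≈ 181 m.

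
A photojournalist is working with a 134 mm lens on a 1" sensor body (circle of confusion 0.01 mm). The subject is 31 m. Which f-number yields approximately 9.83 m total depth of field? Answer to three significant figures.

f/9

Write h = H − f = f²/(N·c). The thin-lens limits are Dn = s·h/(h + (s−f)) and Df = s·h/(h − (s−f)), so DoF = Df − Dn = 2·s·(s−f)·h / (h² − (s−f)²).
That is a quadratic in h: DoF·h² − 2·s·(s−f)·h − DoF·(s−f)² = 0 ⇒ h = (s−f)·(s + √(s² + DoF²)) / DoF = 30866 × (31000 + √(31000² + 9830²)) / 9830 = 30866 × (31000 + 32521.2) / 9830 ≈ 199455 mm.
Then N = f²/(c·h) = 134² / (0.01 × 199455) = 17956 / 1994.6 ≈ 9.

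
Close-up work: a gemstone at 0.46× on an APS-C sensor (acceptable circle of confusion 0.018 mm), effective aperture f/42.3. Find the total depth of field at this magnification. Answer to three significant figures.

7.20 mm

At magnification m, DoF ≈ 2·N_eff·c/m² = 2 × 42.3 × 0.018 / 0.46² = 1.523 / 0.2116 ≈ 7.2 mm.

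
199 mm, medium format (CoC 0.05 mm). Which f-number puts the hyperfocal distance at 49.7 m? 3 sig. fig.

f/16

Rearrange H = f²/(N·c) + f for N: N = f² / ((H − f)·c).
N = 199² / ((49700 − 199) × 0.05) = 39601 / 2475 ≈ 16.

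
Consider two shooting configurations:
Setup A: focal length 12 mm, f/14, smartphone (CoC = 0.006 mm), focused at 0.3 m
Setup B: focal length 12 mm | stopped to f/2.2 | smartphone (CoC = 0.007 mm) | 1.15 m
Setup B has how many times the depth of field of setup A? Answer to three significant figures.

Setup A: H = 12²/(14×0.006) + 12 ≈ 1726.3 mm; DoF = Df − Dn = 360.58 − 256.85 ≈ 103.73 mm.
Setup B: H = 12²/(2.2×0.007) + 12 ≈ 9362.6 mm; DoF = Df − Dn = 1309.35 − 1025.23 ≈ 284.12 mm.
Ratio = 284.12 / 103.73 ≈ 2.74.

2.74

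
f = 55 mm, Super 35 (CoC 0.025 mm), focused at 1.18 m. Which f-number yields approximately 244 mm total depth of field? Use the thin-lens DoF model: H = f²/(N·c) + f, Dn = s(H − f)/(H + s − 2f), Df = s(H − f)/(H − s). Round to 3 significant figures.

Write h = H − f = f²/(N·c). The thin-lens limits are Dn = s·h/(h + (s−f)) and Df = s·h/(h − (s−f)), so DoF = Df − Dn = 2·s·(s−f)·h / (h² − (s−f)²).
That is a quadratic in h: DoF·h² − 2·s·(s−f)·h − DoF·(s−f)² = 0 ⇒ h = (s−f)·(s + √(s² + DoF²)) / DoF = 1125 × (1180 + √(1180² + 244²)) / 244 = 1125 × (1180 + 1204.96) / 244 ≈ 10996 mm.
Then N = f²/(c·h) = 55² / (0.025 × 10996) = 3025 / 274.91 ≈ 11.

f/11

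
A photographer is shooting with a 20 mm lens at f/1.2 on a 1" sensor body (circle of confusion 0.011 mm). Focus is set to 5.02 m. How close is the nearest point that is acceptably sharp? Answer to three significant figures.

4.31 m

Hyperfocal distance H = f²/(N·c) + f = 20²/(1.2 × 0.011) + 20 = 400/0.0132 + 20 ≈ 30323.0 mm ≈ 30.32 m.
Near limit Dn = s·(H − f)/(H + s − 2f) = 5020 × (30323.0 − 20) / (30323.0 + 5020 − 2 × 20) = 5020 × 30303.0 / 35303.0 ≈ 4309.0 mm ≈ 4.31 m.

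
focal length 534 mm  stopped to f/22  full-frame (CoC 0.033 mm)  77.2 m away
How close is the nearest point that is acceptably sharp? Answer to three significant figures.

Hyperfocal distance H = f²/(N·c) + f = 534²/(22 × 0.033) + 534 = 285156/0.726 + 534 ≈ 393310.9 mm ≈ 393.3 m.
Near limit Dn = s·(H − f)/(H + s − 2f) = 77200 × (393310.9 − 534) / (393310.9 + 77200 − 2 × 534) = 77200 × 392776.9 / 469442.9 ≈ 64592 mm ≈ 64.6 m.

64.6 m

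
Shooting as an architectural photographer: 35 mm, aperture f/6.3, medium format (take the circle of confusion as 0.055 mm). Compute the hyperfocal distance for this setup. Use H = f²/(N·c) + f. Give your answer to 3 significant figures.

3.57 m

Hyperfocal distance H = f²/(N·c) + f = 35²/(6.3 × 0.055) + 35 = 1225/0.3465 + 35 ≈ 3570.4 mm ≈ 3.57 m.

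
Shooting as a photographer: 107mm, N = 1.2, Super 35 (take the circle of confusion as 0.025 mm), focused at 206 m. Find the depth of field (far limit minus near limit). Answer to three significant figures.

Hyperfocal distance H = f²/(N·c) + f = 107²/(1.2 × 0.025) + 107 = 11449/0.03 + 107 ≈ 381740.3 mm ≈ 381.7 m.
Near limit Dn = s·(H − f)/(H + s − 2f) = 206000 × (381740.3 − 107) / (381740.3 + 206000 − 2 × 107) = 206000 × 381633.3 / 587526.3 ≈ 133809 mm.
Far limit Df = s·(H − f)/(H − s) = 206000 × (381740.3 − 107) / (381740.3 − 206000) = 206000 × 381633.3 / 175740.3 ≈ 447344 mm.
Depth of field = Df − Dn = 447344 − 133809 ≈ 313535 mm ≈ 314 m.

314 m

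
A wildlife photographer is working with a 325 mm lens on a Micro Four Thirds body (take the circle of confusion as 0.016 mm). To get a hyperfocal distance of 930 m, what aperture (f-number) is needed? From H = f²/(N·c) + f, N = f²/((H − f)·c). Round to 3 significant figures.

f/7.10

Rearrange H = f²/(N·c) + f for N: N = f² / ((H − f)·c).
N = 325² / ((930000 − 325) × 0.016) = 105625 / 14875 ≈ 7.10.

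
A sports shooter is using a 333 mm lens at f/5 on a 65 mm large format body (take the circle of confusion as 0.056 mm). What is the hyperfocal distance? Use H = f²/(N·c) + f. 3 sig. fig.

Hyperfocal distance H = f²/(N·c) + f = 333²/(5 × 0.056) + 333 = 110889/0.28 + 333 ≈ 396365.1 mm ≈ 396 m.

396 m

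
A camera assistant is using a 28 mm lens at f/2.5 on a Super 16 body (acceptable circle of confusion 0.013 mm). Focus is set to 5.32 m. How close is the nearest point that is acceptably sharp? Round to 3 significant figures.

Hyperfocal distance H = f²/(N·c) + f = 28²/(2.5 × 0.013) + 28 = 784/0.0325 + 28 ≈ 24151.1 mm ≈ 24.15 m.
Near limit Dn = s·(H − f)/(H + s − 2f) = 5320 × (24151.1 − 28) / (24151.1 + 5320 − 2 × 28) = 5320 × 24123.1 / 29415.1 ≈ 4362.9 mm ≈ 4.36 m.

4.36 m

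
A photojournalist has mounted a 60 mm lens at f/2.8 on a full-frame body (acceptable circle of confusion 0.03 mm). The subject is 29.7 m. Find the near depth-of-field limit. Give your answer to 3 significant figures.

17.6 m

Hyperfocal distance H = f²/(N·c) + f = 60²/(2.8 × 0.03) + 60 = 3600/0.084 + 60 ≈ 42917.1 mm ≈ 42.92 m.
Near limit Dn = s·(H − f)/(H + s − 2f) = 29700 × (42917.1 − 60) / (42917.1 + 29700 − 2 × 60) = 29700 × 42857.1 / 72497.1 ≈ 17557 mm ≈ 17.6 m.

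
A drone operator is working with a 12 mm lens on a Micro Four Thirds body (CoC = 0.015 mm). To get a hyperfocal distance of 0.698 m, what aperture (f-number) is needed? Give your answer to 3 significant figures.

f/14

Rearrange H = f²/(N·c) + f for N: N = f² / ((H − f)·c).
N = 12² / ((698 − 12) × 0.015) = 144 / 10.29 ≈ 14.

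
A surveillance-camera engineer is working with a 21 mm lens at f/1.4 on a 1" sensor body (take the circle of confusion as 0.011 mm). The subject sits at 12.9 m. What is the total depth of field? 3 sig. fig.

14.5 m

Hyperfocal distance H = f²/(N·c) + f = 21²/(1.4 × 0.011) + 21 = 441/0.0154 + 21 ≈ 28657.4 mm ≈ 28.66 m.
Near limit Dn = s·(H − f)/(H + s − 2f) = 12900 × (28657.4 − 21) / (28657.4 + 12900 − 2 × 21) = 12900 × 28636.4 / 41515.4 ≈ 8898 mm.
Far limit Df = s·(H − f)/(H − s) = 12900 × (28657.4 − 21) / (28657.4 − 12900) = 12900 × 28636.4 / 15757.4 ≈ 23444 mm.
Depth of field = Df − Dn = 23444 − 8898 ≈ 14546 mm ≈ 14.5 m.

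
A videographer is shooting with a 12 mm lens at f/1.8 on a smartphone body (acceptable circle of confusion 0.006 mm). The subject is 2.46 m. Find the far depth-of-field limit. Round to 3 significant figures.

3.01 m

Hyperfocal distance H = f²/(N·c) + f = 12²/(1.8 × 0.006) + 12 = 144/0.0108 + 12 ≈ 13345.3 mm ≈ 13.35 m.
Far limit Df = s·(H − f)/(H − s) = 2460 × (13345.3 − 12) / (13345.3 − 2460) = 2460 × 13333.3 / 10885.3 ≈ 3013.2 mm ≈ 3.01 m.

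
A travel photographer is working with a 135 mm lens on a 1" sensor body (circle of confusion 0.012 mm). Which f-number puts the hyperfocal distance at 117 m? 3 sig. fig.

Rearrange H = f²/(N·c) + f for N: N = f² / ((H − f)·c).
N = 135² / ((117000 − 135) × 0.012) = 18225 / 1402 ≈ 13.

f/13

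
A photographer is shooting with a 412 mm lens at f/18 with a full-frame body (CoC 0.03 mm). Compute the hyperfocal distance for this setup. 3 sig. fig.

315 m

Hyperfocal distance H = f²/(N·c) + f = 412²/(18 × 0.03) + 412 = 169744/0.54 + 412 ≈ 314752.7 mm ≈ 315 m.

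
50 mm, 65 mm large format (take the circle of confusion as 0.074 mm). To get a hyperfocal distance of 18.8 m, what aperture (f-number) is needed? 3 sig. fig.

f/1.80

Rearrange H = f²/(N·c) + f for N: N = f² / ((H − f)·c).
N = 50² / ((18800 − 50) × 0.074) = 2500 / 1388 ≈ 1.80.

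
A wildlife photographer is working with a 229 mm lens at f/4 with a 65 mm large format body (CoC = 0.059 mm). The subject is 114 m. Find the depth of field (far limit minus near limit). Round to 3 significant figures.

Hyperfocal distance H = f²/(N·c) + f = 229²/(4 × 0.059) + 229 = 52441/0.236 + 229 ≈ 222436.6 mm ≈ 222.4 m.
Near limit Dn = s·(H − f)/(H + s − 2f) = 114000 × (222436.6 − 229) / (222436.6 + 114000 − 2 × 229) = 114000 × 222207.6 / 335978.6 ≈ 75397 mm.
Far limit Df = s·(H − f)/(H − s) = 114000 × (222436.6 − 229) / (222436.6 − 114000) = 114000 × 222207.6 / 108436.6 ≈ 233608 mm.
Depth of field = Df − Dn = 233608 − 75397 ≈ 158211 mm ≈ 158 m.

158 m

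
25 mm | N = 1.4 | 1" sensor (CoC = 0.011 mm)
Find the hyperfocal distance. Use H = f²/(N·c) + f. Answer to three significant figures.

Hyperfocal distance H = f²/(N·c) + f = 25²/(1.4 × 0.011) + 25 = 625/0.0154 + 25 ≈ 40609.4 mm ≈ 40.6 m.

40.6 m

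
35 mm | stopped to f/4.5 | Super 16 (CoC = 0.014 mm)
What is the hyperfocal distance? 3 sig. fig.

Hyperfocal distance H = f²/(N·c) + f = 35²/(4.5 × 0.014) + 35 = 1225/0.063 + 35 ≈ 19479.4 mm ≈ 19.5 m.

19.5 m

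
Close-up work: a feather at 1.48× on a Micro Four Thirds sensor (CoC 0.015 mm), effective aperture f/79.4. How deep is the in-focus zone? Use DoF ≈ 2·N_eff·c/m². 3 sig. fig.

At magnification m, DoF ≈ 2·N_eff·c/m² = 2 × 79.4 × 0.015 / 1.48² = 2.382 / 2.19 ≈ 1.09 mm.

1.09 mm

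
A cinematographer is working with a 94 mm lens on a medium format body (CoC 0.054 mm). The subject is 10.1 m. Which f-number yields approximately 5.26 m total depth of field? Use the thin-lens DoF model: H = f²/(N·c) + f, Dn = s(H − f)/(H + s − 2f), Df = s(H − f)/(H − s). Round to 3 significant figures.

f/4

Write h = H − f = f²/(N·c). The thin-lens limits are Dn = s·h/(h + (s−f)) and Df = s·h/(h − (s−f)), so DoF = Df − Dn = 2·s·(s−f)·h / (h² − (s−f)²).
That is a quadratic in h: DoF·h² − 2·s·(s−f)·h − DoF·(s−f)² = 0 ⇒ h = (s−f)·(s + √(s² + DoF²)) / DoF = 10006 × (10100 + √(10100² + 5260²)) / 5260 = 10006 × (10100 + 11387.6) / 5260 ≈ 40875 mm.
Then N = f²/(c·h) = 94² / (0.054 × 40875) = 8836 / 2207.3 ≈ 4.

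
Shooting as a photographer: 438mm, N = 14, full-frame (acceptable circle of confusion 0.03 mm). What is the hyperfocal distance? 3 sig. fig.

457 m

Hyperfocal distance H = f²/(N·c) + f = 438²/(14 × 0.03) + 438 = 191844/0.42 + 438 ≈ 457209.4 mm ≈ 457 m.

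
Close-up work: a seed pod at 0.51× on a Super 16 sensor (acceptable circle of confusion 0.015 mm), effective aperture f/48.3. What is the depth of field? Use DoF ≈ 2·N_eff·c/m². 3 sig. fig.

5.57 mm

At magnification m, DoF ≈ 2·N_eff·c/m² = 2 × 48.3 × 0.015 / 0.51² = 1.449 / 0.2601 ≈ 5.57 mm.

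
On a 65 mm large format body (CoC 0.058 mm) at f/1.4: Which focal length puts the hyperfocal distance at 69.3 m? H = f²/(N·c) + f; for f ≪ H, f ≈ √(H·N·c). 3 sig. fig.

From H = f²/(N·c) + f, with f ≪ H: f ≈ √(H·N·c) = √(69300 × 1.4 × 0.058) = √5627.2 ≈ 75.01 mm.
The +f correction barely moves this — solving exactly, f² + N·c·f − N·c·H = 0 ⇒ f = (−N·c + √((N·c)² + 4·N·c·H))/2 = (−0.0812 + √22509)/2 ≈ 74.974 mm, so f ≈ 75.0 mm.

75.0 mm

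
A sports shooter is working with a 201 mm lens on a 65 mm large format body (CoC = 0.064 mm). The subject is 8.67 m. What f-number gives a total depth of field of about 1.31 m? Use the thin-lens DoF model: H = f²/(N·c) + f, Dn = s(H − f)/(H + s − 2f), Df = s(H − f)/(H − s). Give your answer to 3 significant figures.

Write h = H − f = f²/(N·c). The thin-lens limits are Dn = s·h/(h + (s−f)) and Df = s·h/(h − (s−f)), so DoF = Df − Dn = 2·s·(s−f)·h / (h² − (s−f)²).
That is a quadratic in h: DoF·h² − 2·s·(s−f)·h − DoF·(s−f)² = 0 ⇒ h = (s−f)·(s + √(s² + DoF²)) / DoF = 8469 × (8670 + √(8670² + 1310²)) / 1310 = 8469 × (8670 + 8768.41) / 1310 ≈ 112737 mm.
Then N = f²/(c·h) = 201² / (0.064 × 112737) = 40401 / 7215.2 ≈ 5.60.

f/5.60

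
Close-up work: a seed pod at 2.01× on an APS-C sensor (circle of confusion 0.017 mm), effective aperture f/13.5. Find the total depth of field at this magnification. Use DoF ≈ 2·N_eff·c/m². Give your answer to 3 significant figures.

At magnification m, DoF ≈ 2·N_eff·c/m² = 2 × 13.5 × 0.017 / 2.01² = 0.459 / 4.04 ≈ 0.114 mm.

0.114 mm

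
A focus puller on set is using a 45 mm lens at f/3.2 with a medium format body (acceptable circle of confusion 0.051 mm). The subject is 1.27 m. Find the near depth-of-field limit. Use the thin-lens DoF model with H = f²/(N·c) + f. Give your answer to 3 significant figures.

Hyperfocal distance H = f²/(N·c) + f = 45²/(3.2 × 0.051) + 45 = 2025/0.1632 + 45 ≈ 12453.1 mm ≈ 12.45 m.
Near limit Dn = s·(H − f)/(H + s − 2f) = 1270 × (12453.1 − 45) / (12453.1 + 1270 − 2 × 45) = 1270 × 12408.1 / 13633.1 ≈ 1155.9 mm ≈ 1.16 m.

1.16 m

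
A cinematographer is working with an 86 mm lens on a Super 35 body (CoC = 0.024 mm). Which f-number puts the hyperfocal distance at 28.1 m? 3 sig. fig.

f/11

Rearrange H = f²/(N·c) + f for N: N = f² / ((H − f)·c).
N = 86² / ((28100 − 86) × 0.024) = 7396 / 672.3 ≈ 11.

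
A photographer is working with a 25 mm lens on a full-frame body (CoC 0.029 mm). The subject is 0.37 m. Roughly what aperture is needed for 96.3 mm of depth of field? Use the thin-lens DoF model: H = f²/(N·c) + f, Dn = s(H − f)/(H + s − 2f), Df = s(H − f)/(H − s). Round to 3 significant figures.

f/8

Write h = H − f = f²/(N·c). The thin-lens limits are Dn = s·h/(h + (s−f)) and Df = s·h/(h − (s−f)), so DoF = Df − Dn = 2·s·(s−f)·h / (h² − (s−f)²).
That is a quadratic in h: DoF·h² − 2·s·(s−f)·h − DoF·(s−f)² = 0 ⇒ h = (s−f)·(s + √(s² + DoF²)) / DoF = 345 × (370 + √(370² + 96.3²)) / 96.3 = 345 × (370 + 382.327) / 96.3 ≈ 2695.3 mm.
Then N = f²/(c·h) = 25² / (0.029 × 2695.3) = 625 / 78.162 ≈ 8.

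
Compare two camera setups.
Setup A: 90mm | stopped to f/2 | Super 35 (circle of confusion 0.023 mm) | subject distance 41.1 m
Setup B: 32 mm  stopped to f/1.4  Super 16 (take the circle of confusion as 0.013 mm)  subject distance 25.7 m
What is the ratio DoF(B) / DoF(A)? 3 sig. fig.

1.46

Setup A: H = 90²/(2×0.023) + 90 ≈ 176177.0 mm; DoF = Df − Dn = 53578 − 33336 ≈ 20242 mm.
Setup B: H = 32²/(1.4×0.013) + 32 ≈ 56295.7 mm; DoF = Df − Dn = 47261 − 17649 ≈ 29612 mm.
Ratio = 29612 / 20242 ≈ 1.46.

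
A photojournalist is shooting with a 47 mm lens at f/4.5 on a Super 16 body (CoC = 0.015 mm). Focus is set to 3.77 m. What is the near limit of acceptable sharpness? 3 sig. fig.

Hyperfocal distance H = f²/(N·c) + f = 47²/(4.5 × 0.015) + 47 = 2209/0.0675 + 47 ≈ 32772.9 mm ≈ 32.77 m.
Near limit Dn = s·(H − f)/(H + s − 2f) = 3770 × (32772.9 − 47) / (32772.9 + 3770 − 2 × 47) = 3770 × 32725.9 / 36448.9 ≈ 3384.9 mm ≈ 3.38 m.

3.38 m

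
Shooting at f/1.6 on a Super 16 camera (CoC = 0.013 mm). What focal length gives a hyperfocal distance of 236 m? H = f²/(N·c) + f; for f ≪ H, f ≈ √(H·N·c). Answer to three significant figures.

70.1 mm

From H = f²/(N·c) + f, with f ≪ H: f ≈ √(H·N·c) = √(236000 × 1.6 × 0.013) = √4908.8 ≈ 70.06 mm.
The +f correction barely moves this — solving exactly, f² + N·c·f − N·c·H = 0 ⇒ f = (−N·c + √((N·c)² + 4·N·c·H))/2 = (−0.0208 + √19635)/2 ≈ 70.052 mm, so f ≈ 70.1 mm.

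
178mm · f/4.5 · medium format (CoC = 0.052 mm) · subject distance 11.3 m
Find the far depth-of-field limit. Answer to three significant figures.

12.3 m

Hyperfocal distance H = f²/(N·c) + f = 178²/(4.5 × 0.052) + 178 = 31684/0.234 + 178 ≈ 135579.7 mm ≈ 135.6 m.
Far limit Df = s·(H − f)/(H − s) = 11300 × (135579.7 − 178) / (135579.7 − 11300) = 11300 × 135401.7 / 124279.7 ≈ 12311 mm ≈ 12.3 m.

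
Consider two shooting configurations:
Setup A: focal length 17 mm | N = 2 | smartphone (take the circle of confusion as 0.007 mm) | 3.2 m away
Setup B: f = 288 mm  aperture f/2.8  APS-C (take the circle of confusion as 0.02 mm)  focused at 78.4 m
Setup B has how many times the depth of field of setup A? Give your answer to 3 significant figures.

8.20

Setup A: H = 17²/(2×0.007) + 17 ≈ 20659.9 mm; DoF = Df − Dn = 3783.4 − 2772.5 ≈ 1010.9 mm.
Setup B: H = 288²/(2.8×0.02) + 288 ≈ 1481430.9 mm; DoF = Df − Dn = 82764.8 − 74472.5 ≈ 8292.3 mm.
Ratio = 8292.3 / 1010.9 ≈ 8.20.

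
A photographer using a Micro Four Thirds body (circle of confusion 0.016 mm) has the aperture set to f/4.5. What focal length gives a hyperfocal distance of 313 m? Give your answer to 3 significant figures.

From H = f²/(N·c) + f, with f ≪ H: f ≈ √(H·N·c) = √(313000 × 4.5 × 0.016) = √22536 ≈ 150.1 mm.
The +f correction barely moves this — solving exactly, f² + N·c·f − N·c·H = 0 ⇒ f = (−N·c + √((N·c)² + 4·N·c·H))/2 = (−0.072 + √90144)/2 ≈ 150.08 mm, so f ≈ 150 mm.

150 mm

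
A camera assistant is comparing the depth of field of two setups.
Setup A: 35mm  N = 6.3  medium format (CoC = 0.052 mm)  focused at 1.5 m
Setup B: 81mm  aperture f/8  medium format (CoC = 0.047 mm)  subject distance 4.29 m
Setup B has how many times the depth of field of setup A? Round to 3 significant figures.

1.58

Setup A: H = 35²/(6.3×0.052) + 35 ≈ 3774.3 mm; DoF = Df − Dn = 2466.2 − 1077.8 ≈ 1388.4 mm.
Setup B: H = 81²/(8×0.047) + 81 ≈ 17530.5 mm; DoF = Df − Dn = 5653.7 − 3456.3 ≈ 2197.4 mm.
Ratio = 2197.4 / 1388.4 ≈ 1.58.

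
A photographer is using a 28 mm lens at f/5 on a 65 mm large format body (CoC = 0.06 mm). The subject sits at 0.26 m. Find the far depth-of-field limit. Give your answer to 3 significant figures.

285 mm

Hyperfocal distance H = f²/(N·c) + f = 28²/(5 × 0.06) + 28 = 784/0.3 + 28 ≈ 2641.3 mm ≈ 2.641 m.
Far limit Df = s·(H − f)/(H − s) = 260 × (2641.3 − 28) / (2641.3 − 260) = 260 × 2613.3 / 2381.3 ≈ 285.33 mm.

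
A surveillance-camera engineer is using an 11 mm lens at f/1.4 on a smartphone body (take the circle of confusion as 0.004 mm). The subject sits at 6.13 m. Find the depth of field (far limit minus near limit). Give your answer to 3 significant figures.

3.77 m

Hyperfocal distance H = f²/(N·c) + f = 11²/(1.4 × 0.004) + 11 = 121/0.0056 + 11 ≈ 21618.1 mm ≈ 21.62 m.
Near limit Dn = s·(H − f)/(H + s − 2f) = 6130 × (21618.1 − 11) / (21618.1 + 6130 − 2 × 11) = 6130 × 21607.1 / 27726.1 ≈ 4777.1 mm.
Far limit Df = s·(H − f)/(H − s) = 6130 × (21618.1 − 11) / (21618.1 − 6130) = 6130 × 21607.1 / 15488.1 ≈ 8551.8 mm.
Depth of field = Df − Dn = 8551.8 − 4777.1 ≈ 3774.7 mm ≈ 3.77 m.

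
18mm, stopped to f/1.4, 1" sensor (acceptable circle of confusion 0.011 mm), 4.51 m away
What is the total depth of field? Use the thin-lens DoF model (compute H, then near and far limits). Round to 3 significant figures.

Hyperfocal distance H = f²/(N·c) + f = 18²/(1.4 × 0.011) + 18 = 324/0.0154 + 18 ≈ 21057.0 mm ≈ 21.06 m.
Near limit Dn = s·(H − f)/(H + s − 2f) = 4510 × (21057.0 − 18) / (21057.0 + 4510 − 2 × 18) = 4510 × 21039.0 / 25531.0 ≈ 3716.5 mm.
Far limit Df = s·(H − f)/(H − s) = 4510 × (21057.0 − 18) / (21057.0 − 4510) = 4510 × 21039.0 / 16547.0 ≈ 5734.3 mm.
Depth of field = Df − Dn = 5734.3 − 3716.5 ≈ 2017.8 mm ≈ 2.02 m.

2.02 m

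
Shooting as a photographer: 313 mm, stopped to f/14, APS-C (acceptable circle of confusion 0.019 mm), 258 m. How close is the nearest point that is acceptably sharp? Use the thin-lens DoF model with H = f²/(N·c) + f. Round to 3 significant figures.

Hyperfocal distance H = f²/(N·c) + f = 313²/(14 × 0.019) + 313 = 97969/0.266 + 313 ≈ 368617.5 mm ≈ 368.6 m.
Near limit Dn = s·(H − f)/(H + s − 2f) = 258000 × (368617.5 − 313) / (368617.5 + 258000 − 2 × 313) = 258000 × 368304.5 / 625991.5 ≈ 151795 mm ≈ 152 m.

152 m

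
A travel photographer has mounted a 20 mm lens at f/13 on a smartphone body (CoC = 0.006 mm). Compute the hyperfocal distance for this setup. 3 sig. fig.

5.15 m

Hyperfocal distance H = f²/(N·c) + f = 20²/(13 × 0.006) + 20 = 400/0.078 + 20 ≈ 5148.2 mm ≈ 5.15 m.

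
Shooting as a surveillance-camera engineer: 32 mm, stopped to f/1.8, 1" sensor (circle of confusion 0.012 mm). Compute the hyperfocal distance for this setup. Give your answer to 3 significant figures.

Hyperfocal distance H = f²/(N·c) + f = 32²/(1.8 × 0.012) + 32 = 1024/0.0216 + 32 ≈ 47439.4 mm ≈ 47.4 m.

47.4 m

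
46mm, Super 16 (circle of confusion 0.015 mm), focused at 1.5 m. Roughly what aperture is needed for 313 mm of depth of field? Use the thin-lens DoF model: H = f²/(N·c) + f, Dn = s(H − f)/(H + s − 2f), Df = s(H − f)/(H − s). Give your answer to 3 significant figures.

Write h = H − f = f²/(N·c). The thin-lens limits are Dn = s·h/(h + (s−f)) and Df = s·h/(h − (s−f)), so DoF = Df − Dn = 2·s·(s−f)·h / (h² − (s−f)²).
That is a quadratic in h: DoF·h² − 2·s·(s−f)·h − DoF·(s−f)² = 0 ⇒ h = (s−f)·(s + √(s² + DoF²)) / DoF = 1454 × (1500 + √(1500² + 313²)) / 313 = 1454 × (1500 + 1532.31) / 313 ≈ 14086 mm.
Then N = f²/(c·h) = 46² / (0.015 × 14086) = 2116 / 211.29 ≈ 10.

f/10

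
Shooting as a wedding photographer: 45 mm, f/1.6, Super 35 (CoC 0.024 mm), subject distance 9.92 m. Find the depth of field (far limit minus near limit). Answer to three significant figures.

3.85 m

Hyperfocal distance H = f²/(N·c) + f = 45²/(1.6 × 0.024) + 45 = 2025/0.0384 + 45 ≈ 52779.4 mm ≈ 52.78 m.
Near limit Dn = s·(H − f)/(H + s − 2f) = 9920 × (52779.4 − 45) / (52779.4 + 9920 − 2 × 45) = 9920 × 52734.4 / 62609.4 ≈ 8355.4 mm.
Far limit Df = s·(H − f)/(H − s) = 9920 × (52779.4 − 45) / (52779.4 − 9920) = 9920 × 52734.4 / 42859.4 ≈ 12205.6 mm.
Depth of field = Df − Dn = 12205.6 − 8355.4 ≈ 3850.2 mm ≈ 3.85 m.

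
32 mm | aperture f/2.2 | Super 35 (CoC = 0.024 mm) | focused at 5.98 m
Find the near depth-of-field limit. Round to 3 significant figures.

Hyperfocal distance H = f²/(N·c) + f = 32²/(2.2 × 0.024) + 32 = 1024/0.0528 + 32 ≈ 19425.9 mm ≈ 19.43 m.
Near limit Dn = s·(H − f)/(H + s − 2f) = 5980 × (19425.9 − 32) / (19425.9 + 5980 − 2 × 32) = 5980 × 19393.9 / 25341.9 ≈ 4576.4 mm ≈ 4.58 m.

4.58 m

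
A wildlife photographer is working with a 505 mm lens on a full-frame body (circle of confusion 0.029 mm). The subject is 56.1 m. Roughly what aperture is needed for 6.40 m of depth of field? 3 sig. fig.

Write h = H − f = f²/(N·c). The thin-lens limits are Dn = s·h/(h + (s−f)) and Df = s·h/(h − (s−f)), so DoF = Df − Dn = 2·s·(s−f)·h / (h² − (s−f)²).
That is a quadratic in h: DoF·h² − 2·s·(s−f)·h − DoF·(s−f)² = 0 ⇒ h = (s−f)·(s + √(s² + DoF²)) / DoF = 55595 × (56100 + √(56100² + 6400²)) / 6400 = 55595 × (56100 + 56463.9) / 6400 ≈ 977811 mm.
Then N = f²/(c·h) = 505² / (0.029 × 977811) = 255025 / 28357 ≈ 8.99.

f/8.99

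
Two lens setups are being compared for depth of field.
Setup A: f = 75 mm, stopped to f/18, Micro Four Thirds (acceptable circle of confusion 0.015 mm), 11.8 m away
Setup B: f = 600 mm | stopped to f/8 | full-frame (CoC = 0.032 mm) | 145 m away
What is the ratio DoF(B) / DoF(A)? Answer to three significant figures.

1.55

Setup A: H = 75²/(18×0.015) + 75 ≈ 20908.3 mm; DoF = Df − Dn = 26990 − 7551 ≈ 19439 mm.
Setup B: H = 600²/(8×0.032) + 600 ≈ 1406850.0 mm; DoF = Df − Dn = 161593 − 131497 ≈ 30096 mm.
Ratio = 30096 / 19439 ≈ 1.55.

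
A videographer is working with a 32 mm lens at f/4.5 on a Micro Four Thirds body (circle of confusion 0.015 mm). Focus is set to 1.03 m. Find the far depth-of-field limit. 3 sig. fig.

Hyperfocal distance H = f²/(N·c) + f = 32²/(4.5 × 0.015) + 32 = 1024/0.0675 + 32 ≈ 15202.4 mm ≈ 15.20 m.
Far limit Df = s·(H − f)/(H − s) = 1030 × (15202.4 − 32) / (15202.4 − 1030) = 1030 × 15170.4 / 14172.4 ≈ 1102.5 mm ≈ 1.10 m.

1.10 m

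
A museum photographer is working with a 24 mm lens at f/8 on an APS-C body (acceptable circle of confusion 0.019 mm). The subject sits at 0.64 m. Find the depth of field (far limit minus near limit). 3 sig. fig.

Hyperfocal distance H = f²/(N·c) + f = 24²/(8 × 0.019) + 24 = 576/0.152 + 24 ≈ 3813.5 mm ≈ 3.813 m.
Near limit Dn = s·(H − f)/(H + s − 2f) = 640 × (3813.5 − 24) / (3813.5 + 640 − 2 × 24) = 640 × 3789.5 / 4405.5 ≈ 550.51 mm.
Far limit Df = s·(H − f)/(H − s) = 640 × (3813.5 − 24) / (3813.5 − 640) = 640 × 3789.5 / 3173.5 ≈ 764.23 mm.
Depth of field = Df − Dn = 764.23 − 550.51 ≈ 213.72 mm.

214 mm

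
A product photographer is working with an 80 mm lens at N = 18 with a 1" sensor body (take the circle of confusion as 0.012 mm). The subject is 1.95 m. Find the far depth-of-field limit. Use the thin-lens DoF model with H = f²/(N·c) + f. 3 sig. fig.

2.08 m

Hyperfocal distance H = f²/(N·c) + f = 80²/(18 × 0.012) + 80 = 6400/0.216 + 80 ≈ 29709.6 mm ≈ 29.71 m.
Far limit Df = s·(H − f)/(H − s) = 1950 × (29709.6 − 80) / (29709.6 − 1950) = 1950 × 29629.6 / 27759.6 ≈ 2081.4 mm ≈ 2.08 m.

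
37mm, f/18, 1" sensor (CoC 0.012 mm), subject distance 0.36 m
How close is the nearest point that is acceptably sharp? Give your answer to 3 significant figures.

343 mm

Hyperfocal distance H = f²/(N·c) + f = 37²/(18 × 0.012) + 37 = 1369/0.216 + 37 ≈ 6375.0 mm ≈ 6.375 m.
Near limit Dn = s·(H − f)/(H + s − 2f) = 360 × (6375.0 − 37) / (6375.0 + 360 − 2 × 37) = 360 × 6338.0 / 6661.0 ≈ 342.54 mm.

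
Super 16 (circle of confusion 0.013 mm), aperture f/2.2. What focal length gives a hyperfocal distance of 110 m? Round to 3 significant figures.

56.1 mm

From H = f²/(N·c) + f, with f ≪ H: f ≈ √(H·N·c) = √(110000 × 2.2 × 0.013) = √3146.0 ≈ 56.09 mm.
The +f correction barely moves this — solving exactly, f² + N·c·f − N·c·H = 0 ⇒ f = (−N·c + √((N·c)² + 4·N·c·H))/2 = (−0.0286 + √12584)/2 ≈ 56.075 mm, so f ≈ 56.1 mm.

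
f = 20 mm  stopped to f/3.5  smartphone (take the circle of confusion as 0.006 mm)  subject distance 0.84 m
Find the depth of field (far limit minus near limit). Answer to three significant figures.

Hyperfocal distance H = f²/(N·c) + f = 20²/(3.5 × 0.006) + 20 = 400/0.021 + 20 ≈ 19067.6 mm ≈ 19.07 m.
Near limit Dn = s·(H − f)/(H + s − 2f) = 840 × (19067.6 − 20) / (19067.6 + 840 − 2 × 20) = 840 × 19047.6 / 19867.6 ≈ 805.331 mm.
Far limit Df = s·(H − f)/(H − s) = 840 × (19067.6 − 20) / (19067.6 − 840) = 840 × 19047.6 / 18227.6 ≈ 877.789 mm.
Depth of field = Df − Dn = 877.789 − 805.331 ≈ 72.458 mm.

72.5 mm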